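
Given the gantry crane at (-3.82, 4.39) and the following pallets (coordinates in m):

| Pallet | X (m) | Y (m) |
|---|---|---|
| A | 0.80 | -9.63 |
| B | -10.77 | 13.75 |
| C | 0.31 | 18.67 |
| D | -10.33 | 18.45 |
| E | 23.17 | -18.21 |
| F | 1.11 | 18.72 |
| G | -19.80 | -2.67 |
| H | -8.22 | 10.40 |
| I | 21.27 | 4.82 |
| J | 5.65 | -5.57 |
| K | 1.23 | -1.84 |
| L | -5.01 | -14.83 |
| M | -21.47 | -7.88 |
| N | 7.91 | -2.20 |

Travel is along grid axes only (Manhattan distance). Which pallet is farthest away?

Distances from (-3.82, 4.39):
A: |4.62| + |-14.02| = 4.62 + 14.02 = 18.64 m
B: |-6.95| + |9.36| = 6.95 + 9.36 = 16.31 m
C: |4.13| + |14.28| = 4.13 + 14.28 = 18.41 m
D: |-6.51| + |14.06| = 6.51 + 14.06 = 20.57 m
E: |26.99| + |-22.60| = 26.99 + 22.60 = 49.59 m
F: |4.93| + |14.33| = 4.93 + 14.33 = 19.26 m
G: |-15.98| + |-7.06| = 15.98 + 7.06 = 23.04 m
H: |-4.40| + |6.01| = 4.40 + 6.01 = 10.41 m
I: |25.09| + |0.43| = 25.09 + 0.43 = 25.52 m
J: |9.47| + |-9.96| = 9.47 + 9.96 = 19.43 m
K: |5.05| + |-6.23| = 5.05 + 6.23 = 11.28 m
L: |-1.19| + |-19.22| = 1.19 + 19.22 = 20.41 m
M: |-17.65| + |-12.27| = 17.65 + 12.27 = 29.92 m
N: |11.73| + |-6.59| = 11.73 + 6.59 = 18.32 m
Maximum: E at 49.59 m.

E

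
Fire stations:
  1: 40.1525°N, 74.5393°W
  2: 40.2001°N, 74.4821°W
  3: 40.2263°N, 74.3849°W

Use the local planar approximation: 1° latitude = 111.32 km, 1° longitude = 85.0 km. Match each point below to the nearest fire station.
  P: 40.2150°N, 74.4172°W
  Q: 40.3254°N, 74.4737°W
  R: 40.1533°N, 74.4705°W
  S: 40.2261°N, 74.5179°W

P at 40.2150°N, 74.4172°W:
  1: 12.4948 km
  2: 5.7605 km
  3: 3.0200 km
  → nearest: 3 (3.0200 km)
Q at 40.3254°N, 74.4737°W:
  1: 20.0387 km
  2: 13.9667 km
  3: 13.3669 km
  → nearest: 3 (13.3669 km)
R at 40.1533°N, 74.4705°W:
  1: 5.8487 km
  2: 5.3023 km
  3: 10.9077 km
  → nearest: 2 (5.3023 km)
S at 40.2261°N, 74.5179°W:
  1: 8.3926 km
  2: 4.1996 km
  3: 11.3050 km
  → nearest: 2 (4.1996 km)

P→3; Q→3; R→2; S→2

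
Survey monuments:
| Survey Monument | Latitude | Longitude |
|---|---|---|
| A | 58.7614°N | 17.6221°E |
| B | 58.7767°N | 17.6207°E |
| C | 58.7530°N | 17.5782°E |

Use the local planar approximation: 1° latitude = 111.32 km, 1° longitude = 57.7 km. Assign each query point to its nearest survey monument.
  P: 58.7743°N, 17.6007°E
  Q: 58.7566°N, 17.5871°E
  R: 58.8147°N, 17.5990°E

P at 58.7743°N, 17.6007°E:
  A: 1.8939 km
  B: 1.1845 km
  C: 2.7033 km
  → nearest: B (1.1845 km)
Q at 58.7566°N, 17.5871°E:
  A: 2.0890 km
  B: 2.9606 km
  C: 0.6514 km
  → nearest: C (0.6514 km)
R at 58.8147°N, 17.5990°E:
  A: 6.0812 km
  B: 4.4116 km
  C: 6.9725 km
  → nearest: B (4.4116 km)

P→B; Q→C; R→B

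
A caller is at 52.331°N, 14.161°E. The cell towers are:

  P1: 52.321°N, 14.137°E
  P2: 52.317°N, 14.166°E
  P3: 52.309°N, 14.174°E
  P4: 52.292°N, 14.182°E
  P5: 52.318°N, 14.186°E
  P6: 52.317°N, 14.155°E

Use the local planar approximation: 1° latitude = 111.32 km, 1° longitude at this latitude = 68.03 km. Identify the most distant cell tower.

Distances from 52.331°N, 14.161°E:
P1: √((-0.010·111.32)² + (-0.024·68.03)²) = √(1.23921 + 2.66577) = 1.976 km
P2: √((-0.014·111.32)² + (0.005·68.03)²) = √(2.42886 + 0.11570) = 1.595 km
P3: √((-0.022·111.32)² + (0.013·68.03)²) = √(5.99780 + 0.78215) = 2.604 km
P4: √((-0.039·111.32)² + (0.021·68.03)²) = √(18.84845 + 2.04098) = 4.570 km
P5: √((-0.013·111.32)² + (0.025·68.03)²) = √(2.09427 + 2.89255) = 2.233 km
P6: √((-0.014·111.32)² + (-0.006·68.03)²) = √(2.42886 + 0.16661) = 1.611 km
Maximum: P4 at 4.570 km.

P4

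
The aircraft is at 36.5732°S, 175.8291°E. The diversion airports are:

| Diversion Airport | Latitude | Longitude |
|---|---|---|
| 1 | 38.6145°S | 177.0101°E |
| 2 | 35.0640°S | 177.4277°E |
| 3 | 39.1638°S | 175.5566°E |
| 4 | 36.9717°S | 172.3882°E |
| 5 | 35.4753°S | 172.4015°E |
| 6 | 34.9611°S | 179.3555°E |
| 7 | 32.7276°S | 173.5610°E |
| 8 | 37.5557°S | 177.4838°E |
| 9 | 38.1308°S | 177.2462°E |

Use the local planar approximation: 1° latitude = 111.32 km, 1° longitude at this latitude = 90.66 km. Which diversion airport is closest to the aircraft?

Distances from 36.5732°S, 175.8291°E:
1: √((-2.0413·111.32)² + (1.1810·90.66)²) = √(51636.888678 + 11463.869265) = 251.1986 km
2: √((1.5092·111.32)² + (1.5986·90.66)²) = √(28225.392401 + 21004.437070) = 221.8780 km
3: √((-2.5906·111.32)² + (-0.2725·90.66)²) = √(83166.249673 + 610.329614) = 289.4418 km
4: √((-0.3985·111.32)² + (-3.4409·90.66)²) = √(1967.900095 + 97314.046561) = 315.0904 km
5: √((1.0979·111.32)² + (-3.4276·90.66)²) = √(14937.295255 + 96563.210758) = 333.9169 km
6: √((1.6121·111.32)² + (3.5264·90.66)²) = √(32205.522631 + 102210.279317) = 366.6276 km
7: √((3.8456·111.32)² + (-2.2681·90.66)²) = √(183262.924851 + 42282.029668) = 474.9157 km
8: √((-0.9825·111.32)² + (1.6547·90.66)²) = √(11962.212510 + 22504.530828) = 185.6522 km
9: √((-1.5576·111.32)² + (1.4171·90.66)²) = √(30064.796761 + 16505.642163) = 215.8019 km
Minimum: 8 at 185.6522 km.

8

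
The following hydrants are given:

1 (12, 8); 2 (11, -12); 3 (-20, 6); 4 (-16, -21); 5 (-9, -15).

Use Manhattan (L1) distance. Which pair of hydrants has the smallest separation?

Pairwise distances:
4–5: 13
1–2: 21
2–5: 23
3–4: 31
3–5: 32
1–3: 34
2–4: 36
1–5: 44
2–3: 49
1–4: 57
Closest pair: 4–5 at 13.

4 and 5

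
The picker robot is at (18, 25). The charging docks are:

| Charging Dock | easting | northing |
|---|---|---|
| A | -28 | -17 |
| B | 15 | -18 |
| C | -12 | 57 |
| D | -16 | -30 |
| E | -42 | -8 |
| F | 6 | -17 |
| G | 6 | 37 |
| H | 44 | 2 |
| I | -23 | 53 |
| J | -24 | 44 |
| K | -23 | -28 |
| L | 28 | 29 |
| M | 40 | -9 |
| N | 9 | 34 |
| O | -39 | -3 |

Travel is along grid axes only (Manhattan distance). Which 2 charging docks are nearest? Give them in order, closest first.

L, N

Distances from (18, 25):
A: |-46| + |-42| = 46 + 42 = 88
B: |-3| + |-43| = 3 + 43 = 46
C: |-30| + |32| = 30 + 32 = 62
D: |-34| + |-55| = 34 + 55 = 89
E: |-60| + |-33| = 60 + 33 = 93
F: |-12| + |-42| = 12 + 42 = 54
G: |-12| + |12| = 12 + 12 = 24
H: |26| + |-23| = 26 + 23 = 49
I: |-41| + |28| = 41 + 28 = 69
J: |-42| + |19| = 42 + 19 = 61
K: |-41| + |-53| = 41 + 53 = 94
L: |10| + |4| = 10 + 4 = 14
M: |22| + |-34| = 22 + 34 = 56
N: |-9| + |9| = 9 + 9 = 18
O: |-57| + |-28| = 57 + 28 = 85
Sorted: L (14) < N (18) < G (24) < B (46) < …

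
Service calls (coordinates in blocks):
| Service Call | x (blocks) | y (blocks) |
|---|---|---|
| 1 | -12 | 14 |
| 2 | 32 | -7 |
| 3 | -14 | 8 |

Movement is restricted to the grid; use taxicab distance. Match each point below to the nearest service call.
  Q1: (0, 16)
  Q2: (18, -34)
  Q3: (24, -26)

Q1 at (0, 16):
  1: |-12| + |-2| = 12 + 2 = 14 blocks
  2: |32| + |-23| = 32 + 23 = 55 blocks
  3: |-14| + |-8| = 14 + 8 = 22 blocks
  → nearest: 1 (14 blocks)
Q2 at (18, -34):
  1: |-30| + |48| = 30 + 48 = 78 blocks
  2: |14| + |27| = 14 + 27 = 41 blocks
  3: |-32| + |42| = 32 + 42 = 74 blocks
  → nearest: 2 (41 blocks)
Q3 at (24, -26):
  1: |-36| + |40| = 36 + 40 = 76 blocks
  2: |8| + |19| = 8 + 19 = 27 blocks
  3: |-38| + |34| = 38 + 34 = 72 blocks
  → nearest: 2 (27 blocks)

Q1→1; Q2→2; Q3→2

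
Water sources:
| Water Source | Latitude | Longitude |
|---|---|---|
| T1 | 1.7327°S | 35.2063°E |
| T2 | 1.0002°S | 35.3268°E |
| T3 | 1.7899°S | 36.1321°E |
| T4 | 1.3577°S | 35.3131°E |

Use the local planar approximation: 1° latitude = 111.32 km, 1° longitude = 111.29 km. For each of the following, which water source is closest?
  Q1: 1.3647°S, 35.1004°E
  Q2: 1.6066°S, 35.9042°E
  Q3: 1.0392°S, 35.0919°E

Q1→T4; Q2→T3; Q3→T2

Q1 at 1.3647°S, 35.1004°E:
  T1: √((-0.3680·111.32)² + (0.1059·111.29)²) = √(1678.193492 + 138.900627) = 42.6274 km
  T2: √((0.3645·111.32)² + (0.2264·111.29)²) = √(1646.423137 + 634.841238) = 47.7626 km
  T3: √((-0.4252·111.32)² + (1.0317·111.29)²) = √(2240.437881 + 13183.148553) = 124.1917 km
  T4: √((0.0070·111.32)² + (0.2127·111.29)²) = √(0.607215 + 560.334373) = 23.6842 km
  → nearest: T4 (23.6842 km)
Q2 at 1.6066°S, 35.9042°E:
  T1: √((-0.1261·111.32)² + (-0.6979·111.29)²) = √(197.050059 + 6032.518764) = 78.9276 km
  T2: √((0.6064·111.32)² + (-0.5774·111.29)²) = √(4556.850500 + 4129.199289) = 93.1990 km
  T3: √((-0.1833·111.32)² + (0.2279·111.29)²) = √(416.362229 + 643.281312) = 32.5522 km
  T4: √((0.2489·111.32)² + (-0.5911·111.29)²) = √(767.708216 + 4327.471372) = 71.3805 km
  → nearest: T3 (32.5522 km)
Q3 at 1.0392°S, 35.0919°E:
  T1: √((-0.6935·111.32)² + (0.1144·111.29)²) = √(5959.904848 + 162.093027) = 78.2432 km
  T2: √((0.0390·111.32)² + (0.2349·111.29)²) = √(18.848449 + 683.405262) = 26.5001 km
  T3: √((-0.7507·111.32)² + (1.0402·111.29)²) = √(6983.597922 + 13401.270819) = 142.7756 km
  T4: √((-0.3185·111.32)² + (0.2212·111.29)²) = √(1257.086807 + 606.013823) = 43.1636 km
  → nearest: T2 (26.5001 km)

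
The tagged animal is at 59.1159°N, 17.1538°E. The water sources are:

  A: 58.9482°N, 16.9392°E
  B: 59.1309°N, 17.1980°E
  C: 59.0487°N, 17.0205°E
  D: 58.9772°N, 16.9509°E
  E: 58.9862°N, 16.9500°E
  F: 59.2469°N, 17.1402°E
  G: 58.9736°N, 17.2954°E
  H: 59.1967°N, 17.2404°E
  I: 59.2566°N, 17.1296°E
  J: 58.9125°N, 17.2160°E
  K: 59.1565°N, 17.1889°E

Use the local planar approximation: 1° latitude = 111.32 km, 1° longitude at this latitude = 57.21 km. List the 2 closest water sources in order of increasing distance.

Distances from 59.1159°N, 17.1538°E:
A: √((-0.1677·111.32)² + (-0.2146·57.21)²) = √(348.507814 + 150.731260) = 22.3437 km
B: √((0.0150·111.32)² + (0.0442·57.21)²) = √(2.788232 + 6.394233) = 3.0303 km
C: √((-0.0672·111.32)² + (-0.1333·57.21)²) = √(55.960932 + 58.157294) = 10.6826 km
D: √((-0.1387·111.32)² + (-0.2029·57.21)²) = √(238.396194 + 134.743551) = 19.3168 km
E: √((-0.1297·111.32)² + (-0.2038·57.21)²) = √(208.461735 + 135.941562) = 18.5581 km
F: √((0.1310·111.32)² + (-0.0136·57.21)²) = √(212.661556 + 0.605371) = 14.6037 km
G: √((-0.1423·111.32)² + (0.1416·57.21)²) = √(250.932085 + 65.625164) = 17.7921 km
H: √((0.0808·111.32)² + (0.0866·57.21)²) = √(80.903837 + 24.545941) = 10.2689 km
I: √((0.1407·111.32)² + (-0.0242·57.21)²) = √(245.320923 + 1.916790) = 15.7238 km
J: √((-0.2034·111.32)² + (0.0622·57.21)²) = √(512.682263 + 12.662652) = 22.9204 km
K: √((0.0406·111.32)² + (0.0351·57.21)²) = √(20.426712 + 4.032349) = 4.9456 km
Sorted: B (3.0303 km) < K (4.9456 km) < H (10.2689 km) < C (10.6826 km) < …

B, K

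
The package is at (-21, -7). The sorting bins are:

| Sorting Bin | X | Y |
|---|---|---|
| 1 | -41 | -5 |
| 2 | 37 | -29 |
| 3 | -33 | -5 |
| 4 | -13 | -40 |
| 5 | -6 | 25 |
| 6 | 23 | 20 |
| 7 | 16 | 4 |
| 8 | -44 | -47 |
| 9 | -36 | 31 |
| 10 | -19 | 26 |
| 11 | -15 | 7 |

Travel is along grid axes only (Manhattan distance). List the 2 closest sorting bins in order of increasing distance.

Distances from (-21, -7):
1: |-20| + |2| = 20 + 2 = 22
2: |58| + |-22| = 58 + 22 = 80
3: |-12| + |2| = 12 + 2 = 14
4: |8| + |-33| = 8 + 33 = 41
5: |15| + |32| = 15 + 32 = 47
6: |44| + |27| = 44 + 27 = 71
7: |37| + |11| = 37 + 11 = 48
8: |-23| + |-40| = 23 + 40 = 63
9: |-15| + |38| = 15 + 38 = 53
10: |2| + |33| = 2 + 33 = 35
11: |6| + |14| = 6 + 14 = 20
Sorted: 3 (14) < 11 (20) < 1 (22) < 10 (35) < …

3, 11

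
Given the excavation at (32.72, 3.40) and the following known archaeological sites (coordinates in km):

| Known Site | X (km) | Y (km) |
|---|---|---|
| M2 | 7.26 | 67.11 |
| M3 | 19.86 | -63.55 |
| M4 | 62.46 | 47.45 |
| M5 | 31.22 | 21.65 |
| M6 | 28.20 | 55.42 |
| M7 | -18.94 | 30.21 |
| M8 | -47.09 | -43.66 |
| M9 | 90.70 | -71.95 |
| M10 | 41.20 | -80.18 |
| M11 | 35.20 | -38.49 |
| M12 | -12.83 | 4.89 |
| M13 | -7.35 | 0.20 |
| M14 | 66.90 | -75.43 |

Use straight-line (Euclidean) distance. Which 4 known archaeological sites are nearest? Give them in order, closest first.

Distances from (32.72, 3.40):
M2: 68.61 km
M3: 68.17 km
M4: 53.15 km
M5: 18.31 km
M6: 52.22 km
M7: 58.20 km
M8: 92.65 km
M9: 95.08 km
M10: 84.01 km
M11: 41.96 km
M12: 45.57 km
M13: 40.20 km
M14: 85.92 km
Sorted: M5 (18.31 km) < M13 (40.20 km) < M11 (41.96 km) < M12 (45.57 km) < M6 (52.22 km) < M4 (53.15 km) < …

M5, M13, M11, M12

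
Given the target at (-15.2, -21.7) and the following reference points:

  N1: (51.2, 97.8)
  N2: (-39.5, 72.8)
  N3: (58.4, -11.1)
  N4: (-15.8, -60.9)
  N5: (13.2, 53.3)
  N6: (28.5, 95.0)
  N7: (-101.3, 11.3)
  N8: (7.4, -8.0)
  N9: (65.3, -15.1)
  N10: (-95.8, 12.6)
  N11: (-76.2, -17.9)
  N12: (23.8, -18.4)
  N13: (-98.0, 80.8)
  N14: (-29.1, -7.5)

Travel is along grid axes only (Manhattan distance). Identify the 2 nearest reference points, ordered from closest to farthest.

N14, N8

Distances from (-15.2, -21.7):
N1: |66.4| + |119.5| = 66.4 + 119.5 = 185.9
N2: |-24.3| + |94.5| = 24.3 + 94.5 = 118.8
N3: |73.6| + |10.6| = 73.6 + 10.6 = 84.2
N4: |-0.6| + |-39.2| = 0.6 + 39.2 = 39.8
N5: |28.4| + |75.0| = 28.4 + 75.0 = 103.4
N6: |43.7| + |116.7| = 43.7 + 116.7 = 160.4
N7: |-86.1| + |33.0| = 86.1 + 33.0 = 119.1
N8: |22.6| + |13.7| = 22.6 + 13.7 = 36.3
N9: |80.5| + |6.6| = 80.5 + 6.6 = 87.1
N10: |-80.6| + |34.3| = 80.6 + 34.3 = 114.9
N11: |-61.0| + |3.8| = 61.0 + 3.8 = 64.8
N12: |39.0| + |3.3| = 39.0 + 3.3 = 42.3
N13: |-82.8| + |102.5| = 82.8 + 102.5 = 185.3
N14: |-13.9| + |14.2| = 13.9 + 14.2 = 28.1
Sorted: N14 (28.1) < N8 (36.3) < N4 (39.8) < N12 (42.3) < …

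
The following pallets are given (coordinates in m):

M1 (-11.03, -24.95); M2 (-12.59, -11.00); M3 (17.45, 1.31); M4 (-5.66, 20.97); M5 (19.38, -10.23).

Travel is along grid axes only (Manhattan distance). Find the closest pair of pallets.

Pairwise distances:
M1–M2: 15.51 m
M1–M3: 54.74 m
M1–M4: 51.29 m
M1–M5: 45.13 m
M2–M3: 42.35 m
M2–M4: 38.90 m
M2–M5: 32.74 m
M3–M4: 42.77 m
M3–M5: 13.47 m
M4–M5: 56.24 m
Closest pair: M3–M5 at 13.47 m.

M3 and M5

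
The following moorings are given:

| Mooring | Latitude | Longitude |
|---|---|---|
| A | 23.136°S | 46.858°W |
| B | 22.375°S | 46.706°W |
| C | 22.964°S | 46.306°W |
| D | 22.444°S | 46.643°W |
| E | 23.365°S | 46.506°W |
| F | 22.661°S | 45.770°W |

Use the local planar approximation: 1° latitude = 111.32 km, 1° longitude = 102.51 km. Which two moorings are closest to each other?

Pairwise distances:
A–B: 86.136 km
A–C: 59.737 km
A–D: 80.124 km
A–E: 44.180 km
A–F: 123.431 km
B–C: 77.333 km
B–D: 10.035 km
B–E: 112.098 km
B–F: 101.094 km
C–D: 67.411 km
C–E: 49.122 km
C–F: 64.472 km
D–E: 103.483 km
D–F: 92.694 km
E–F: 108.784 km
Closest pair: B–D at 10.035 km.

B and D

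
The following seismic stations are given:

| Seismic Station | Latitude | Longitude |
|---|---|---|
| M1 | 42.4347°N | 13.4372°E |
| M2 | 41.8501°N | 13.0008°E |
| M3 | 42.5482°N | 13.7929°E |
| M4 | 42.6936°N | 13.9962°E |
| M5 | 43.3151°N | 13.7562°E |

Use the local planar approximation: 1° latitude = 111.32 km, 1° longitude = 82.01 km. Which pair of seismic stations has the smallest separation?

M3 and M4

Pairwise distances:
M1–M2: 74.2696 km
M1–M3: 31.7897 km
M1–M4: 54.1504 km
M1–M5: 101.4377 km
M2–M3: 101.2870 km
M2–M4: 124.4219 km
M2–M5: 174.4539 km
M3–M4: 23.2371 km
M3–M5: 85.4243 km
M4–M5: 71.9306 km
Closest pair: M3–M4 at 23.2371 km.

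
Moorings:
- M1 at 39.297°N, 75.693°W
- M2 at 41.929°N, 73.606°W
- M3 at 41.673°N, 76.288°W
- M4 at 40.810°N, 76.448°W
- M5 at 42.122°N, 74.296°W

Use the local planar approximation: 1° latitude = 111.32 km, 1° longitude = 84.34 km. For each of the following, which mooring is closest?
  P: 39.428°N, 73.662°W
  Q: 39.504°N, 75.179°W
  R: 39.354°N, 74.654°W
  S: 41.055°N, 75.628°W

P at 39.428°N, 73.662°W:
  M1: √((-0.131·111.32)² + (-2.031·84.34)²) = √(212.66156 + 29341.81943) = 171.914 km
  M2: √((2.501·111.32)² + (0.056·84.34)²) = √(77512.86310 + 22.30711) = 278.451 km
  M3: √((2.245·111.32)² + (-2.626·84.34)²) = √(62456.70750 + 49051.99066) = 333.929 km
  M4: √((1.382·111.32)² + (-2.786·84.34)²) = √(23668.05018 + 55211.48363) = 280.855 km
  M5: √((2.694·111.32)² + (-0.634·84.34)²) = √(89937.65880 + 2859.20773) = 304.626 km
  → nearest: M1 (171.914 km)
Q at 39.504°N, 75.179°W:
  M1: √((-0.207·111.32)² + (-0.514·84.34)²) = √(530.99091 + 1879.28839) = 49.095 km
  M2: √((2.425·111.32)² + (1.573·84.34)²) = √(72873.54240 + 17600.48513) = 300.789 km
  M3: √((2.169·111.32)² + (-1.109·84.34)²) = √(58299.58984 + 8748.43331) = 258.936 km
  M4: √((1.306·111.32)² + (-1.269·84.34)²) = √(21136.48419 + 11454.87719) = 180.531 km
  M5: √((2.618·111.32)² + (0.883·84.34)²) = √(84934.80221 + 5546.11155) = 300.800 km
  → nearest: M1 (49.095 km)
R at 39.354°N, 74.654°W:
  M1: √((-0.057·111.32)² + (-1.039·84.34)²) = √(40.26207 + 7678.88721) = 87.859 km
  M2: √((2.575·111.32)² + (1.048·84.34)²) = √(82167.64920 + 7812.49511) = 299.967 km
  M3: √((2.319·111.32)² + (-1.634·84.34)²) = √(66641.98011 + 18992.02607) = 292.633 km
  M4: √((1.456·111.32)² + (-1.794·84.34)²) = √(26270.54879 + 22893.49353) = 221.730 km
  M5: √((2.768·111.32)² + (0.358·84.34)²) = √(94946.41405 + 911.66073) = 309.610 km
  → nearest: M1 (87.859 km)
S at 41.055°N, 75.628°W:
  M1: √((-1.758·111.32)² + (-0.065·84.34)²) = √(38298.70918 + 30.05342) = 195.777 km
  M2: √((0.874·111.32)² + (2.022·84.34)²) = √(9466.06017 + 29082.34994) = 196.337 km
  M3: √((0.618·111.32)² + (-0.660·84.34)²) = √(4732.85659 + 3098.52543) = 88.495 km
  M4: √((-0.245·111.32)² + (-0.820·84.34)²) = √(743.83835 + 4782.93962) = 74.342 km
  M5: √((1.067·111.32)² + (1.332·84.34)²) = √(14108.31781 + 12620.47332) = 163.489 km
  → nearest: M4 (74.342 km)

P→M1; Q→M1; R→M1; S→M4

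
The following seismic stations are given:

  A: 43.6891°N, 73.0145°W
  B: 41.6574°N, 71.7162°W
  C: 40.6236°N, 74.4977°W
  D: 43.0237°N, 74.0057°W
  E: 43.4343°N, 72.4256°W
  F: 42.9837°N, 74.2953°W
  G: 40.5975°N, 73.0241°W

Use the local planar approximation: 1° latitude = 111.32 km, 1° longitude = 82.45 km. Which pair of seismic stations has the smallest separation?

D and F

Pairwise distances:
A–B: 250.2218 km
A–C: 362.5015 km
A–D: 110.2978 km
A–E: 56.2326 km
A–F: 131.5978 km
A–G: 344.1578 km
B–C: 256.5899 km
B–D: 242.4194 km
B–E: 206.2710 km
B–F: 258.8770 km
B–G: 159.8432 km
C–D: 270.2411 km
C–E: 356.4916 km
C–F: 263.2558 km
C–G: 121.5331 km
D–E: 138.0648 km
D–F: 24.2892 km
D–G: 281.9500 km
E–F: 162.1123 km
E–G: 319.6248 km
F–G: 285.5617 km
Closest pair: D–F at 24.2892 km.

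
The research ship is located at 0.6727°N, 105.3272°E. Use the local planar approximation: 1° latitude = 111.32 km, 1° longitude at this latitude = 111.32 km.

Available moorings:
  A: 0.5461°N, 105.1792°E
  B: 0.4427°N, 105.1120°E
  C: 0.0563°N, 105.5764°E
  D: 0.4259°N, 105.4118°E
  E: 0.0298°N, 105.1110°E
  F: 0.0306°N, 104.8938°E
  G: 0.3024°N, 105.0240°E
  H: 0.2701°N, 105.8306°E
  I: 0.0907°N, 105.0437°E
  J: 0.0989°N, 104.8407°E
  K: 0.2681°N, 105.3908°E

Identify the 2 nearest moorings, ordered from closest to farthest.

Distances from 0.6727°N, 105.3272°E:
A: 21.6807 km
B: 35.0633 km
C: 74.0131 km
D: 29.0431 km
E: 75.5061 km
F: 86.2373 km
G: 53.2771 km
H: 71.7559 km
I: 72.0659 km
J: 83.7441 km
K: 45.5931 km
Sorted: A (21.6807 km) < D (29.0431 km) < B (35.0633 km) < K (45.5931 km) < …

A, D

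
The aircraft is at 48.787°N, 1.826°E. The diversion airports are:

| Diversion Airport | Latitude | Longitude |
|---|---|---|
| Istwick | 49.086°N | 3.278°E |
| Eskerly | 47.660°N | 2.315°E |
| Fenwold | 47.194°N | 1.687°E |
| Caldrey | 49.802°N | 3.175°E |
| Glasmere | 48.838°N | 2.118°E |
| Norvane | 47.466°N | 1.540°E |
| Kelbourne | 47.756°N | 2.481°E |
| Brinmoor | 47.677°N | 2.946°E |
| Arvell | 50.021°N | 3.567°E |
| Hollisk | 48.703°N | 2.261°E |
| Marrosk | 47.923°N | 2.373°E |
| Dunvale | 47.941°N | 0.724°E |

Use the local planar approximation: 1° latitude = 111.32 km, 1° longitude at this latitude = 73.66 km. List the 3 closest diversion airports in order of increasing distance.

Distances from 48.787°N, 1.826°E:
Istwick: 112.014 km
Eskerly: 130.526 km
Fenwold: 177.628 km
Caldrey: 150.468 km
Glasmere: 22.245 km
Norvane: 148.555 km
Kelbourne: 124.500 km
Brinmoor: 148.575 km
Arvell: 187.926 km
Hollisk: 33.379 km
Marrosk: 104.279 km
Dunvale: 124.332 km
Sorted: Glasmere (22.245 km) < Hollisk (33.379 km) < Marrosk (104.279 km) < Istwick (112.014 km) < Dunvale (124.332 km) < …

Glasmere, Hollisk, Marrosk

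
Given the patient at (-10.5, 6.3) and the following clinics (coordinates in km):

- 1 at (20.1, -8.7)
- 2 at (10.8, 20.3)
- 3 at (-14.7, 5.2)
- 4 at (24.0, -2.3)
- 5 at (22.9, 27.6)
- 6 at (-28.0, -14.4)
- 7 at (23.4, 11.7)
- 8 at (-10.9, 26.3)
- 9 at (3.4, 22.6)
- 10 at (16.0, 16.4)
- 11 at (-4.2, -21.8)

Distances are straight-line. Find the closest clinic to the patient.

Distances from (-10.5, 6.3):
1: 34.1 km
2: 25.5 km
3: 4.3 km
4: 35.6 km
5: 39.6 km
6: 27.1 km
7: 34.3 km
8: 20.0 km
9: 21.4 km
10: 28.4 km
11: 28.8 km
Minimum: 3 at 4.3 km.

3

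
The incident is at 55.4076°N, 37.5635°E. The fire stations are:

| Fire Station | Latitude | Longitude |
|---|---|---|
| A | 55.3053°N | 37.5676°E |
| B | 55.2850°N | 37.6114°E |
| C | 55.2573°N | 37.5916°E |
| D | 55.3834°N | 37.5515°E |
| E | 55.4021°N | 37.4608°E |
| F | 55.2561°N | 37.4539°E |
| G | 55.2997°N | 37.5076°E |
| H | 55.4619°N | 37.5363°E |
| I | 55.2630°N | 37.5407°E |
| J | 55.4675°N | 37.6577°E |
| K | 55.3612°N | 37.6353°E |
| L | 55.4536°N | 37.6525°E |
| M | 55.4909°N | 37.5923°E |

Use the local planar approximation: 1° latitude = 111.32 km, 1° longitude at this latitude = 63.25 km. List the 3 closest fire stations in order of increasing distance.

D, H, E

Distances from 55.4076°N, 37.5635°E:
A: √((-0.1023·111.32)² + (0.0041·63.25)²) = √(129.687364 + 0.067249) = 11.3910 km
B: √((-0.1226·111.32)² + (0.0479·63.25)²) = √(186.263318 + 9.178931) = 13.9801 km
C: √((-0.1503·111.32)² + (0.0281·63.25)²) = √(279.939612 + 3.158884) = 16.8255 km
D: √((-0.0242·111.32)² + (-0.0120·63.25)²) = √(7.257334 + 0.576081) = 2.7988 km
E: √((-0.0055·111.32)² + (-0.1027·63.25)²) = √(0.374862 + 42.195093) = 6.5246 km
F: √((-0.1515·111.32)² + (-0.1096·63.25)²) = √(284.427550 + 48.055397) = 18.2341 km
G: √((-0.1079·111.32)² + (-0.0559·63.25)²) = √(144.274403 + 12.500998) = 12.5210 km
H: √((0.0543·111.32)² + (-0.0272·63.25)²) = √(36.538108 + 2.959776) = 6.2847 km
I: √((-0.1446·111.32)² + (-0.0228·63.25)²) = √(259.109288 + 2.079652) = 16.1613 km
J: √((0.0599·111.32)² + (0.0942·63.25)²) = √(44.463131 + 35.499551) = 8.9422 km
K: √((-0.0464·111.32)² + (0.0718·63.25)²) = √(26.679787 + 20.623860) = 6.8778 km
L: √((0.0460·111.32)² + (0.0890·63.25)²) = √(26.221773 + 31.688456) = 7.6099 km
M: √((0.0833·111.32)² + (0.0288·63.25)²) = √(85.987713 + 3.318227) = 9.4502 km
Sorted: D (2.7988 km) < H (6.2847 km) < E (6.5246 km) < K (6.8778 km) < L (7.6099 km) < …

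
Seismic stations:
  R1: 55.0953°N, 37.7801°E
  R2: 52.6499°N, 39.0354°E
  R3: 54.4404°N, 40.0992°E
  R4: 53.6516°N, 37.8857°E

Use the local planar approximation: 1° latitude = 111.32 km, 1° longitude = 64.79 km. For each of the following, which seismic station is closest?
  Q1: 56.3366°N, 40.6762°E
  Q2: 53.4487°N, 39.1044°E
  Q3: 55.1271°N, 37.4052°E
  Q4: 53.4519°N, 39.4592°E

Q1 at 56.3366°N, 40.6762°E:
  R1: √((-1.2413·111.32)² + (-2.8961·64.79)²) = √(19094.131364 + 35208.138757) = 233.0285 km
  R2: √((-3.6867·111.32)² + (-1.6408·64.79)²) = √(168430.986847 + 11301.270098) = 423.9484 km
  R3: √((-1.8962·111.32)² + (-0.5770·64.79)²) = √(44556.870470 + 1397.550745) = 214.3698 km
  R4: √((-2.6850·111.32)² + (-2.7905·64.79)²) = √(89337.742794 + 32687.372604) = 349.3209 km
  → nearest: R3 (214.3698 km)
Q2 at 53.4487°N, 39.1044°E:
  R1: √((1.6466·111.32)² + (-1.3243·64.79)²) = √(33598.711099 + 7361.879727) = 202.3872 km
  R2: √((-0.7988·111.32)² + (-0.0690·64.79)²) = √(7907.196067 + 19.985460) = 89.0347 km
  R3: √((0.9917·111.32)² + (0.9948·64.79)²) = √(12187.286531 + 4154.201068) = 127.8338 km
  R4: √((0.2029·111.32)² + (-1.2187·64.79)²) = √(510.164799 + 6234.614168) = 82.1266 km
  → nearest: R4 (82.1266 km)
Q3 at 55.1271°N, 37.4052°E:
  R1: √((-0.0318·111.32)² + (0.3749·64.79)²) = √(12.531430 + 589.992975) = 24.5464 km
  R2: √((-2.4772·111.32)² + (1.6302·64.79)²) = √(76044.627698 + 11155.723396) = 295.2971 km
  R3: √((-0.6867·111.32)² + (2.6940·64.79)²) = √(5843.600131 + 30465.698699) = 190.5500 km
  R4: √((-1.4755·111.32)² + (0.4805·64.79)²) = √(26978.936317 + 969.176207) = 167.1769 km
  → nearest: R1 (24.5464 km)
Q4 at 53.4519°N, 39.4592°E:
  R1: √((1.6434·111.32)² + (-1.6791·64.79)²) = √(33468.246624 + 11835.022370) = 212.8456 km
  R2: √((-0.8020·111.32)² + (-0.4238·64.79)²) = √(7970.675560 + 753.941874) = 93.4057 km
  R3: √((0.9885·111.32)² + (0.6400·64.79)²) = √(12108.761986 + 1719.395983) = 117.5932 km
  R4: √((0.1997·111.32)² + (-1.5735·64.79)²) = √(494.199754 + 10393.204062) = 104.3427 km
  → nearest: R2 (93.4057 km)

Q1→R3; Q2→R4; Q3→R1; Q4→R2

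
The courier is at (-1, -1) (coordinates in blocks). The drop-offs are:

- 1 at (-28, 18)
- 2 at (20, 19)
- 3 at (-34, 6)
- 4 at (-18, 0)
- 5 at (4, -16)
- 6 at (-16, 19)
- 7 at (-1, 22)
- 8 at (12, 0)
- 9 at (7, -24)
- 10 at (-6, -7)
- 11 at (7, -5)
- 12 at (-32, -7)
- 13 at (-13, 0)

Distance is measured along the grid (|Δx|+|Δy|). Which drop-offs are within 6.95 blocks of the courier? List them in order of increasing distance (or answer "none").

none

Distances from (-1, -1):
1: 46 blocks
2: 41 blocks
3: 40 blocks
4: 18 blocks
5: 20 blocks
6: 35 blocks
7: 23 blocks
8: 14 blocks
9: 31 blocks
10: 11 blocks
11: 12 blocks
12: 37 blocks
13: 13 blocks
Threshold 6.95 blocks: none within range.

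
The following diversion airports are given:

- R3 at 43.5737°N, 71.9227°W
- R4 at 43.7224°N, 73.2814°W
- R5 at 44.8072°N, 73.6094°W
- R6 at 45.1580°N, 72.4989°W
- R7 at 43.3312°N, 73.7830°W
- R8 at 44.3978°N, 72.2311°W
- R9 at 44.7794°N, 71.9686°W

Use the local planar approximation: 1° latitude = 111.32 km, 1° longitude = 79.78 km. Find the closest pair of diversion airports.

R8 and R9

Pairwise distances:
R3–R4: 109.6537 km
R3–R5: 192.2567 km
R3–R6: 182.2568 km
R3–R7: 150.8498 km
R3–R8: 94.9809 km
R3–R9: 134.2685 km
R4–R5: 123.5626 km
R4–R6: 171.5715 km
R4–R7: 59.1428 km
R4–R8: 112.5794 km
R4–R9: 157.5264 km
R5–R6: 96.8204 km
R5–R7: 164.8910 km
R5–R8: 119.0311 km
R5–R9: 130.9396 km
R6–R7: 227.7062 km
R6–R8: 87.2808 km
R6–R9: 59.7175 km
R7–R8: 171.5424 km
R7–R9: 216.6638 km
R8–R9: 47.3614 km
Closest pair: R8–R9 at 47.3614 km.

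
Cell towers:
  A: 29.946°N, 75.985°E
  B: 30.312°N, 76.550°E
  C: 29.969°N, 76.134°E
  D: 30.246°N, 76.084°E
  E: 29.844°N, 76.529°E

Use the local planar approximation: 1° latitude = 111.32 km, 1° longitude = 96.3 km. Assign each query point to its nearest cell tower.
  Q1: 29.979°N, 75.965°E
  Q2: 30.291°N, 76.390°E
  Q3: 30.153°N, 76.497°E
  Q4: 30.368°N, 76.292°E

Q1→A; Q2→B; Q3→B; Q4→D

Q1 at 29.979°N, 75.965°E:
  A: √((-0.033·111.32)² + (0.020·96.3)²) = √(13.49504 + 3.70948) = 4.148 km
  B: √((0.333·111.32)² + (0.585·96.3)²) = √(1374.15228 + 3173.68856) = 67.438 km
  C: √((-0.010·111.32)² + (0.169·96.3)²) = √(1.23921 + 264.86586) = 16.313 km
  D: √((0.267·111.32)² + (0.119·96.3)²) = √(883.42344 + 131.32472) = 31.855 km
  E: √((-0.135·111.32)² + (0.564·96.3)²) = √(225.84680 + 2949.92369) = 56.354 km
  → nearest: A (4.148 km)
Q2 at 30.291°N, 76.390°E:
  A: √((-0.345·111.32)² + (-0.405·96.3)²) = √(1474.97475 + 1521.11700) = 54.737 km
  B: √((0.021·111.32)² + (0.160·96.3)²) = √(5.46493 + 237.40646) = 15.584 km
  C: √((-0.322·111.32)² + (-0.256·96.3)²) = √(1284.86689 + 607.76055) = 43.504 km
  D: √((-0.045·111.32)² + (-0.306·96.3)²) = √(25.09409 + 868.35124) = 29.891 km
  E: √((-0.447·111.32)² + (0.139·96.3)²) = √(2476.06158 + 179.17696) = 51.529 km
  → nearest: B (15.584 km)
Q3 at 30.153°N, 76.497°E:
  A: √((-0.207·111.32)² + (-0.512·96.3)²) = √(530.99091 + 2431.04219) = 54.425 km
  B: √((0.159·111.32)² + (0.053·96.3)²) = √(313.28575 + 26.04980) = 18.421 km
  C: √((-0.184·111.32)² + (-0.363·96.3)²) = √(419.54837 + 1221.98486) = 40.516 km
  D: √((0.093·111.32)² + (-0.413·96.3)²) = √(107.17964 + 1581.80403) = 41.097 km
  E: √((-0.309·111.32)² + (0.032·96.3)²) = √(1183.21415 + 9.49626) = 34.536 km
  → nearest: B (18.421 km)
Q4 at 30.368°N, 76.292°E:
  A: √((-0.422·111.32)² + (-0.307·96.3)²) = √(2206.84229 + 874.03601) = 55.506 km
  B: √((-0.056·111.32)² + (0.258·96.3)²) = √(38.86176 + 617.29390) = 25.616 km
  C: √((-0.399·111.32)² + (-0.158·96.3)²) = √(1972.84146 + 231.50840) = 46.951 km
  D: √((-0.122·111.32)² + (-0.208·96.3)²) = √(184.44465 + 401.21692) = 24.200 km
  E: √((-0.524·111.32)² + (0.237·96.3)²) = √(3402.58489 + 520.89389) = 62.638 km
  → nearest: D (24.200 km)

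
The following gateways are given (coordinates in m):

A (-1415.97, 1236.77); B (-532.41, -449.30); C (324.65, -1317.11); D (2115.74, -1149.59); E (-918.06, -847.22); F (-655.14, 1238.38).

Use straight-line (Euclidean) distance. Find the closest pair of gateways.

Pairwise distances:
B–E: 554.14 m
A–F: 760.83 m
B–C: 1219.69 m
C–E: 1328.58 m
B–F: 1692.14 m
C–D: 1798.91 m
A–B: 1903.55 m
E–F: 2102.11 m
A–E: 2142.65 m
C–F: 2736.88 m
B–D: 2739.18 m
D–E: 3048.83 m
A–C: 3090.64 m
D–F: 3657.89 m
A–D: 4262.36 m
Closest pair: B–E at 554.14 m.

B and E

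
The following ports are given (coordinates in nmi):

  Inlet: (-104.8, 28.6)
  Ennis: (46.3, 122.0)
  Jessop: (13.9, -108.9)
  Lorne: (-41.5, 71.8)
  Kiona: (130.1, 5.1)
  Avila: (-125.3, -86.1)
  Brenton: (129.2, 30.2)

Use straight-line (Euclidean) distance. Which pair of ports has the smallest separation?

Kiona and Brenton

Pairwise distances:
Inlet–Ennis: 177.6 nmi
Inlet–Jessop: 181.6 nmi
Inlet–Lorne: 76.6 nmi
Inlet–Kiona: 236.1 nmi
Inlet–Avila: 116.5 nmi
Inlet–Brenton: 234.0 nmi
Ennis–Jessop: 233.2 nmi
Ennis–Lorne: 101.1 nmi
Ennis–Kiona: 143.8 nmi
Ennis–Avila: 269.7 nmi
Ennis–Brenton: 123.7 nmi
Jessop–Lorne: 189.0 nmi
Jessop–Kiona: 162.8 nmi
Jessop–Avila: 141.1 nmi
Jessop–Brenton: 180.7 nmi
Lorne–Kiona: 184.1 nmi
Lorne–Avila: 178.8 nmi
Lorne–Brenton: 175.7 nmi
Kiona–Avila: 271.2 nmi
Kiona–Brenton: 25.1 nmi
Avila–Brenton: 279.8 nmi
Closest pair: Kiona–Brenton at 25.1 nmi.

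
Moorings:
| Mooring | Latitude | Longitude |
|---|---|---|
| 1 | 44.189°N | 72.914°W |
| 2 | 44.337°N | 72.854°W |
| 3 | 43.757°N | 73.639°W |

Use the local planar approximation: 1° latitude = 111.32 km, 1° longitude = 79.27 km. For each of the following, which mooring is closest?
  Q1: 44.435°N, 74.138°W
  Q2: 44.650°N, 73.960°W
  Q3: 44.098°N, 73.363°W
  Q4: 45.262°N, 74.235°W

Q1 at 44.435°N, 74.138°W:
  1: 100.817 km
  2: 102.366 km
  3: 85.212 km
  → nearest: 3 (85.212 km)
Q2 at 44.650°N, 73.960°W:
  1: 97.513 km
  2: 94.343 km
  3: 102.614 km
  → nearest: 2 (94.343 km)
Q3 at 44.098°N, 73.363°W:
  1: 37.006 km
  2: 48.331 km
  3: 43.814 km
  → nearest: 1 (37.006 km)
Q4 at 45.262°N, 74.235°W:
  1: 158.848 km
  2: 150.290 km
  3: 174.071 km
  → nearest: 2 (150.290 km)

Q1→3; Q2→2; Q3→1; Q4→2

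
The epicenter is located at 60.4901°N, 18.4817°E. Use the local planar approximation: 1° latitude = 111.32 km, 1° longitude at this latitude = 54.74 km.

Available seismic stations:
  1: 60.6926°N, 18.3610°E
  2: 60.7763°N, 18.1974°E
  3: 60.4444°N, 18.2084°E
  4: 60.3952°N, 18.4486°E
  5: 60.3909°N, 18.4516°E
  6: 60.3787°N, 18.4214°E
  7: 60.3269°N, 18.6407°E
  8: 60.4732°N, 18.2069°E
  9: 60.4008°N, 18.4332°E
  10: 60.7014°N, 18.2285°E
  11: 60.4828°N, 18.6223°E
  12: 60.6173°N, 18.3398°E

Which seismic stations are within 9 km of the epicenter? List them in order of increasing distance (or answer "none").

11

Distances from 60.4901°N, 18.4817°E:
1: √((0.2025·111.32)² + (-0.1207·54.74)²) = √(508.155289 + 43.654008) = 23.4906 km
2: √((0.2862·111.32)² + (-0.2843·54.74)²) = √(1015.045837 + 242.193959) = 35.4576 km
3: √((-0.0457·111.32)² + (-0.2733·54.74)²) = √(25.880865 + 223.814825) = 15.8018 km
4: √((-0.0949·111.32)² + (-0.0331·54.74)²) = √(111.603758 + 3.282960) = 10.7185 km
5: √((-0.0992·111.32)² + (-0.0301·54.74)²) = √(121.946612 + 2.714830) = 11.1652 km
6: √((-0.1114·111.32)² + (-0.0603·54.74)²) = √(153.785991 + 10.895426) = 12.8328 km
7: √((-0.1632·111.32)² + (0.1590·54.74)²) = √(330.055295 + 75.753697) = 20.1447 km
8: √((-0.0169·111.32)² + (-0.2748·54.74)²) = √(3.539320 + 226.278371) = 15.1597 km
9: √((-0.0893·111.32)² + (-0.0485·54.74)²) = √(98.821016 + 7.048441) = 10.2893 km
10: √((0.2113·111.32)² + (-0.2532·54.74)²) = √(553.280532 + 192.104257) = 27.3017 km
11: √((-0.0073·111.32)² + (0.1406·54.74)²) = √(0.660377 + 59.235250) = 7.7392 km
12: √((0.1272·111.32)² + (-0.1419·54.74)²) = √(200.502881 + 60.335703) = 16.1505 km
Threshold 9 km: 11 (7.7392 km) is within range.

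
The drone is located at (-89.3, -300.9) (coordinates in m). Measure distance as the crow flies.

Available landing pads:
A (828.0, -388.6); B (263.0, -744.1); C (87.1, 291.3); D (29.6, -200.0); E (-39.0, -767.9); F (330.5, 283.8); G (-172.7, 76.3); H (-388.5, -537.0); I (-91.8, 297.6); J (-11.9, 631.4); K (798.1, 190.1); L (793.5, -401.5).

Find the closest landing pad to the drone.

Distances from (-89.3, -300.9):
A: 921.5 m
B: 566.2 m
C: 617.9 m
D: 155.9 m
E: 469.7 m
F: 719.8 m
G: 386.3 m
H: 381.1 m
I: 598.5 m
J: 935.5 m
K: 1014.2 m
L: 888.5 m
Minimum: D at 155.9 m.

D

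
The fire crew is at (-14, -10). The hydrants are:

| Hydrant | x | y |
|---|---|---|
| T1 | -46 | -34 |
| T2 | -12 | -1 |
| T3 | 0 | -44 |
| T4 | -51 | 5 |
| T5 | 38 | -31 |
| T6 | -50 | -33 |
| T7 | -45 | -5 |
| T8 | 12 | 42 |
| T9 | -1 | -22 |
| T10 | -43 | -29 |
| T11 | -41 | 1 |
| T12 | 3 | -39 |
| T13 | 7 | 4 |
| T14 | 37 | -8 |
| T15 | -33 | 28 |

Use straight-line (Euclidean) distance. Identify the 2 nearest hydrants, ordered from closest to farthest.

T2, T9

Distances from (-14, -10):
T1: 40.0
T2: 9.2
T3: 36.8
T4: 39.9
T5: 56.1
T6: 42.7
T7: 31.4
T8: 58.1
T9: 17.7
T10: 34.7
T11: 29.2
T12: 33.6
T13: 25.2
T14: 51.0
T15: 42.5
Sorted: T2 (9.2) < T9 (17.7) < T13 (25.2) < T11 (29.2) < …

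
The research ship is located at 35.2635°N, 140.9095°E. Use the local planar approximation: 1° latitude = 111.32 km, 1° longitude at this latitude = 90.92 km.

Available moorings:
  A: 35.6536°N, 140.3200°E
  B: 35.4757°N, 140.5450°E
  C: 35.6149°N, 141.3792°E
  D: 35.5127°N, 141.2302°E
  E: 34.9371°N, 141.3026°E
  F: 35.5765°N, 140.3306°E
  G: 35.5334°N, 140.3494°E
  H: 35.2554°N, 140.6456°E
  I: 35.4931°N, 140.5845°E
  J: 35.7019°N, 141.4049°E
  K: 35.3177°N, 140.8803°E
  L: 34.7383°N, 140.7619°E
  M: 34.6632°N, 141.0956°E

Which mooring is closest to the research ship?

K

Distances from 35.2635°N, 140.9095°E:
A: 68.9818 km
B: 40.6975 km
C: 57.9132 km
D: 40.2461 km
E: 50.9668 km
F: 63.1216 km
G: 59.1270 km
H: 24.0107 km
I: 39.0693 km
J: 66.4113 km
K: 6.5918 km
L: 59.9856 km
M: 68.9342 km
Minimum: K at 6.5918 km.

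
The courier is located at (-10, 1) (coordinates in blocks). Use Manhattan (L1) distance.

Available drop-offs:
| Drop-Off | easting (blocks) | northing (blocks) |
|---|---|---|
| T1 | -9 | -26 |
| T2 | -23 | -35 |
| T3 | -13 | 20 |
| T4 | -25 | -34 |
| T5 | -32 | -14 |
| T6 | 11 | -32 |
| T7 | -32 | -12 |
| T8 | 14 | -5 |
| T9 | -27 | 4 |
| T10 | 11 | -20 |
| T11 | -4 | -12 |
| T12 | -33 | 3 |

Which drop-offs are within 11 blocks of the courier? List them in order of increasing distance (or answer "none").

none

Distances from (-10, 1):
T1: |1| + |-27| = 1 + 27 = 28 blocks
T2: |-13| + |-36| = 13 + 36 = 49 blocks
T3: |-3| + |19| = 3 + 19 = 22 blocks
T4: |-15| + |-35| = 15 + 35 = 50 blocks
T5: |-22| + |-15| = 22 + 15 = 37 blocks
T6: |21| + |-33| = 21 + 33 = 54 blocks
T7: |-22| + |-13| = 22 + 13 = 35 blocks
T8: |24| + |-6| = 24 + 6 = 30 blocks
T9: |-17| + |3| = 17 + 3 = 20 blocks
T10: |21| + |-21| = 21 + 21 = 42 blocks
T11: |6| + |-13| = 6 + 13 = 19 blocks
T12: |-23| + |2| = 23 + 2 = 25 blocks
Threshold 11 blocks: none within range.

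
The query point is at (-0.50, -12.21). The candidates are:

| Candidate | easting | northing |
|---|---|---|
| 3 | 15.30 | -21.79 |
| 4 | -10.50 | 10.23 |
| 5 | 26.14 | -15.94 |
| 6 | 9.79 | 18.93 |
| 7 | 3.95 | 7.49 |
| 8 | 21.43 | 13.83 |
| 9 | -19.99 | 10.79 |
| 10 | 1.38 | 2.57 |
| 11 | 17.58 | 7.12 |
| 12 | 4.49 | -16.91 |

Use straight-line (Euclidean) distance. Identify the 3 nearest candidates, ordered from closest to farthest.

12, 10, 3

Distances from (-0.50, -12.21):
3: 18.48
4: 24.57
5: 26.90
6: 32.80
7: 20.20
8: 34.04
9: 30.15
10: 14.90
11: 26.47
12: 6.85
Sorted: 12 (6.85) < 10 (14.90) < 3 (18.48) < 7 (20.20) < 4 (24.57) < …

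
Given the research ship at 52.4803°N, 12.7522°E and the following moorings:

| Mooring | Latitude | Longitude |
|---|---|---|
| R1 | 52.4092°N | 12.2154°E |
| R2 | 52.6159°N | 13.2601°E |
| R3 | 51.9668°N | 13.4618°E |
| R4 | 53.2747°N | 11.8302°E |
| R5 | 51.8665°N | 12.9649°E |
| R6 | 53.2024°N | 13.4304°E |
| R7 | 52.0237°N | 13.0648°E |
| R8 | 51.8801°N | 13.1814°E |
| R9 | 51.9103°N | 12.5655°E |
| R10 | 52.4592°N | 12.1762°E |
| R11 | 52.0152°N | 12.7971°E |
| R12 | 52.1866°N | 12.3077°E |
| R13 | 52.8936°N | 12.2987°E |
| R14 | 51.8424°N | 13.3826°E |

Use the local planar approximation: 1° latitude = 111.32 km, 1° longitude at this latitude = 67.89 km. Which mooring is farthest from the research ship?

R4

Distances from 52.4803°N, 12.7522°E:
R1: √((-0.0711·111.32)² + (-0.5368·67.89)²) = √(62.644882 + 1328.117905) = 37.2929 km
R2: √((0.1356·111.32)² + (0.5079·67.89)²) = √(227.858783 + 1188.962188) = 37.6407 km
R3: √((-0.5135·111.32)² + (0.7096·67.89)²) = √(3267.587990 + 2320.805959) = 74.7556 km
R4: √((0.7944·111.32)² + (-0.9220·67.89)²) = √(7820.326158 + 3918.081445) = 108.3439 km
R5: √((-0.6138·111.32)² + (0.2127·67.89)²) = √(4668.745102 + 208.519463) = 69.8374 km
R6: √((0.7221·111.32)² + (0.6782·67.89)²) = √(6461.615108 + 2119.957665) = 92.6368 km
R7: √((-0.4566·111.32)² + (0.3126·67.89)²) = √(2583.557964 + 450.390856) = 55.0813 km
R8: √((-0.6002·111.32)² + (0.4292·67.89)²) = √(4464.145874 + 849.045655) = 72.8916 km
R9: √((-0.5700·111.32)² + (-0.1867·67.89)²) = √(4026.207066 + 160.657222) = 64.7060 km
R10: √((-0.0211·111.32)² + (-0.5760·67.89)²) = √(5.517106 + 1529.172870) = 39.1751 km
R11: √((-0.4651·111.32)² + (0.0449·67.89)²) = √(2680.643584 + 9.291895) = 51.8646 km
R12: √((-0.2937·111.32)² + (-0.4445·67.89)²) = √(1068.942362 + 910.657666) = 44.4927 km
R13: √((0.4133·111.32)² + (-0.4535·67.89)²) = √(2116.787225 + 947.908025) = 55.3597 km
R14: √((-0.6379·111.32)² + (0.6304·67.89)²) = √(5042.566098 + 1831.656478) = 82.9109 km
Maximum: R4 at 108.3439 km.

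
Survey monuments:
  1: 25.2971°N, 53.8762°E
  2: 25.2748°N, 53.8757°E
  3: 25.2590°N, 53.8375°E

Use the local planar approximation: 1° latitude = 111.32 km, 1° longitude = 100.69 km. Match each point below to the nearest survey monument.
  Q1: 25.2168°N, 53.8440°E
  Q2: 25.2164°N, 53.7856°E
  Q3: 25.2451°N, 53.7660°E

Q1→3; Q2→3; Q3→3

Q1 at 25.2168°N, 53.8440°E:
  1: 9.5088 km
  2: 7.2024 km
  3: 4.7431 km
  → nearest: 3 (4.7431 km)
Q2 at 25.2164°N, 53.7856°E:
  1: 12.8033 km
  2: 11.1610 km
  3: 7.0568 km
  → nearest: 3 (7.0568 km)
Q3 at 25.2451°N, 53.7660°E:
  1: 12.5152 km
  2: 11.5299 km
  3: 7.3637 km
  → nearest: 3 (7.3637 km)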